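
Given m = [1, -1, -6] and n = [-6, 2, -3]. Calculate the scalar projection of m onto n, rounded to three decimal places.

m · n = 1·(-6) + (-1)·2 + (-6)·(-3) = -6 - 2 + 18 = 10
|n| = √(36 + 4 + 9) = √49 ≈ 7.0000
comp_n m = 10 / √49 ≈ 1.429

1.429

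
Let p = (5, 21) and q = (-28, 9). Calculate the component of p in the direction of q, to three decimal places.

1.666

p · q = 5·(-28) + 21·9 = -140 + 189 = 49
|q| = √(784 + 81) = √865 ≈ 29.4109
comp_q p = 49 / √865 ≈ 1.666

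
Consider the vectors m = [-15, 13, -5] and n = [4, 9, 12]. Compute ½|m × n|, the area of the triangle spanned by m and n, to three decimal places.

i: 13·12 - (-5)·9 = 156 - (-45) = 201
j: (-5)·4 - (-15)·12 = -20 - (-180) = 160
k: (-15)·9 - 13·4 = -135 - 52 = -187
m × n = (201, 160, -187)
|m × n| = √(201² + 160² + (-187)²) = √100970 ≈ 317.7578
area = ½ · 317.7578 ≈ 158.879

158.879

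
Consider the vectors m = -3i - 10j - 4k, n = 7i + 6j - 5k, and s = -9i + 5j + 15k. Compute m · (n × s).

n × s:
i: 6·15 - (-5)·5 = 90 - (-25) = 115
j: (-5)·(-9) - 7·15 = 45 - 105 = -60
k: 7·5 - 6·(-9) = 35 - (-54) = 89
n × s = (115, -60, 89)
m · (n × s) = (-3)·115 + (-10)·(-60) + (-4)·89 = -345 + 600 - 356 = -101

-101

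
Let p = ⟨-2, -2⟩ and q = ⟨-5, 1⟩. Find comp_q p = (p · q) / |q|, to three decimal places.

p · q = (-2)·(-5) + (-2)·1 = 10 - 2 = 8
|q| = √(25 + 1) = √26 ≈ 5.0990
comp_q p = 8 / √26 ≈ 1.569

1.569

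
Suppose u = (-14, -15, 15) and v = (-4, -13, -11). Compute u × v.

i: (-15)·(-11) - 15·(-13) = 165 - (-195) = 360
j: 15·(-4) - (-14)·(-11) = -60 - 154 = -214
k: (-14)·(-13) - (-15)·(-4) = 182 - 60 = 122
u × v = (360, -214, 122)

(360, -214, 122)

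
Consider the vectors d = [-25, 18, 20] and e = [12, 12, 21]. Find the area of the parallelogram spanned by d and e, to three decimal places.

933.019

i: 18·21 - 20·12 = 378 - 240 = 138
j: 20·12 - (-25)·21 = 240 - (-525) = 765
k: (-25)·12 - 18·12 = -300 - 216 = -516
d × e = (138, 765, -516)
|d × e| = √(138² + 765² + (-516)²) = √870525 ≈ 933.0193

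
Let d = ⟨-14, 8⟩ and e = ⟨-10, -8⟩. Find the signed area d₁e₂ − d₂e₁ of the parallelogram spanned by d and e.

(-14)·(-8) - 8·(-10) = 112 - (-80) = 192

192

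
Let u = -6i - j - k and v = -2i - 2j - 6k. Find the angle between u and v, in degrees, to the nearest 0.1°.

60.7

u · v = (-6)·(-2) + (-1)·(-2) + (-1)·(-6) = 12 + 2 + 6 = 20
|u|² = 36 + 1 + 1 = 38,  |u| = √38 ≈ 6.164414
|v|² = 4 + 4 + 36 = 44,  |v| = √44 ≈ 6.633250
cos θ = 20 / (6.164414 · 6.633250) ≈ 0.48912
θ = arccos(0.48912) ≈ 60.7°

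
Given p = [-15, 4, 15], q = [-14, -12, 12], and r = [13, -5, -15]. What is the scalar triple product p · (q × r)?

q × r:
i: (-12)·(-15) - 12·(-5) = 180 - (-60) = 240
j: 12·13 - (-14)·(-15) = 156 - 210 = -54
k: (-14)·(-5) - (-12)·13 = 70 - (-156) = 226
q × r = (240, -54, 226)
p · (q × r) = (-15)·240 + 4·(-54) + 15·226 = -3600 - 216 + 3390 = -426

-426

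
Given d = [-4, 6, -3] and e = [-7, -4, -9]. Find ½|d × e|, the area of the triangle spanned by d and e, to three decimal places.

44.567

i: 6·(-9) - (-3)·(-4) = -54 - 12 = -66
j: (-3)·(-7) - (-4)·(-9) = 21 - 36 = -15
k: (-4)·(-4) - 6·(-7) = 16 - (-42) = 58
d × e = (-66, -15, 58)
|d × e| = √((-66)² + (-15)² + 58²) = √7945 ≈ 89.1347
area = ½ · 89.1347 ≈ 44.567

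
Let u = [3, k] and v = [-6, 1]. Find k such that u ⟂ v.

u · v = 3·(-6) + k·1 = -18 + 1k
Set equal to 0: 1k = 18, so k = 18.

18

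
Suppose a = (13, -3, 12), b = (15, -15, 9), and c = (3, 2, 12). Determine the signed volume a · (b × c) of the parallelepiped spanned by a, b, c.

b × c:
i: (-15)·12 - 9·2 = -180 - 18 = -198
j: 9·3 - 15·12 = 27 - 180 = -153
k: 15·2 - (-15)·3 = 30 - (-45) = 75
b × c = (-198, -153, 75)
a · (b × c) = 13·(-198) + (-3)·(-153) + 12·75 = -2574 + 459 + 900 = -1215

-1215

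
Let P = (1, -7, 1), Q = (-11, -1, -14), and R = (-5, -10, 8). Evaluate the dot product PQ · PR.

PQ = Q − P = (-12, 6, -15)
PR = R − P = (-6, -3, 7)
PQ · PR = (-12)·(-6) + 6·(-3) + (-15)·7 = 72 - 18 - 105 = -51

-51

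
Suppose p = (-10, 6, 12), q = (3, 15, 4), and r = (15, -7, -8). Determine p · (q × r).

-1528

q × r:
i: 15·(-8) - 4·(-7) = -120 - (-28) = -92
j: 4·15 - 3·(-8) = 60 - (-24) = 84
k: 3·(-7) - 15·15 = -21 - 225 = -246
q × r = (-92, 84, -246)
p · (q × r) = (-10)·(-92) + 6·84 + 12·(-246) = 920 + 504 - 2952 = -1528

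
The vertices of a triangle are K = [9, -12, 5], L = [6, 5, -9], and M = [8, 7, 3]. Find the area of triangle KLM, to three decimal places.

117.779

KL = (-3, 17, -14),  KM = (-1, 19, -2)
i: 17·(-2) - (-14)·19 = -34 - (-266) = 232
j: (-14)·(-1) - (-3)·(-2) = 14 - 6 = 8
k: (-3)·19 - 17·(-1) = -57 - (-17) = -40
KL × KM = (232, 8, -40)
|KL × KM| = √55488 ≈ 235.5589
area = ½ · 235.5589 ≈ 117.779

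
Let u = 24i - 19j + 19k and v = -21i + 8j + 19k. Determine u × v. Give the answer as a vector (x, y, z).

i: (-19)·19 - 19·8 = -361 - 152 = -513
j: 19·(-21) - 24·19 = -399 - 456 = -855
k: 24·8 - (-19)·(-21) = 192 - 399 = -207
u × v = (-513, -855, -207)

(-513, -855, -207)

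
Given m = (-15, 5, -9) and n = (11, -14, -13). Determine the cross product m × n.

(-191, -294, 155)

i: 5·(-13) - (-9)·(-14) = -65 - 126 = -191
j: (-9)·11 - (-15)·(-13) = -99 - 195 = -294
k: (-15)·(-14) - 5·11 = 210 - 55 = 155
m × n = (-191, -294, 155)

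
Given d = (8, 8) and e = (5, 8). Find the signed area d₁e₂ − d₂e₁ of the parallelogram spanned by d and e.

8·8 - 8·5 = 64 - 40 = 24

24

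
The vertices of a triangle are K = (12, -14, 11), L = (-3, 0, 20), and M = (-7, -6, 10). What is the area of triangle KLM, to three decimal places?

KL = (-15, 14, 9),  KM = (-19, 8, -1)
i: 14·(-1) - 9·8 = -14 - 72 = -86
j: 9·(-19) - (-15)·(-1) = -171 - 15 = -186
k: (-15)·8 - 14·(-19) = -120 - (-266) = 146
KL × KM = (-86, -186, 146)
|KL × KM| = √63308 ≈ 251.6108
area = ½ · 251.6108 ≈ 125.805

125.805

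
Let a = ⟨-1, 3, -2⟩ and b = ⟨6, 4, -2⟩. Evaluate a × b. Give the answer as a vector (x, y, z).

(2, -14, -22)

i: 3·(-2) - (-2)·4 = -6 - (-8) = 2
j: (-2)·6 - (-1)·(-2) = -12 - 2 = -14
k: (-1)·4 - 3·6 = -4 - 18 = -22
a × b = (2, -14, -22)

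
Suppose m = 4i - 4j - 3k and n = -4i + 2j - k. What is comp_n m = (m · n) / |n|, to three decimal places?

m · n = 4·(-4) + (-4)·2 + (-3)·(-1) = -16 - 8 + 3 = -21
|n| = √(16 + 4 + 1) = √21 ≈ 4.5826
comp_n m = -21 / √21 ≈ -4.583

-4.583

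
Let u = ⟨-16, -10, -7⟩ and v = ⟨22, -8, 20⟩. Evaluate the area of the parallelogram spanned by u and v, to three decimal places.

i: (-10)·20 - (-7)·(-8) = -200 - 56 = -256
j: (-7)·22 - (-16)·20 = -154 - (-320) = 166
k: (-16)·(-8) - (-10)·22 = 128 - (-220) = 348
u × v = (-256, 166, 348)
|u × v| = √((-256)² + 166² + 348²) = √214196 ≈ 462.8131

462.813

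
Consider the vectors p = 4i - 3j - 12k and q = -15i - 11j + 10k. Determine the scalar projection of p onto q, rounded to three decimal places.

p · q = 4·(-15) + (-3)·(-11) + (-12)·10 = -60 + 33 - 120 = -147
|q| = √(225 + 121 + 100) = √446 ≈ 21.1187
comp_q p = -147 / √446 ≈ -6.961

-6.961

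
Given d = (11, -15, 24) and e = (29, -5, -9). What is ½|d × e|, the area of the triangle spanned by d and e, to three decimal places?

i: (-15)·(-9) - 24·(-5) = 135 - (-120) = 255
j: 24·29 - 11·(-9) = 696 - (-99) = 795
k: 11·(-5) - (-15)·29 = -55 - (-435) = 380
d × e = (255, 795, 380)
|d × e| = √(255² + 795² + 380²) = √841450 ≈ 917.3058
area = ½ · 917.3058 ≈ 458.653

458.653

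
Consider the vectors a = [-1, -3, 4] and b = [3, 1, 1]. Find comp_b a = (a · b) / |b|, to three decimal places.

a · b = (-1)·3 + (-3)·1 + 4·1 = -3 - 3 + 4 = -2
|b| = √(9 + 1 + 1) = √11 ≈ 3.3166
comp_b a = -2 / √11 ≈ -0.603

-0.603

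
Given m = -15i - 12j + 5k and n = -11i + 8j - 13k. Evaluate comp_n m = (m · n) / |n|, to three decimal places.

0.213

m · n = (-15)·(-11) + (-12)·8 + 5·(-13) = 165 - 96 - 65 = 4
|n| = √(121 + 64 + 169) = √354 ≈ 18.8149
comp_n m = 4 / √354 ≈ 0.213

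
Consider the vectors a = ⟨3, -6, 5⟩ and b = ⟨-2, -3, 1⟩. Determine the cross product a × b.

(9, -13, -21)

i: (-6)·1 - 5·(-3) = -6 - (-15) = 9
j: 5·(-2) - 3·1 = -10 - 3 = -13
k: 3·(-3) - (-6)·(-2) = -9 - 12 = -21
a × b = (9, -13, -21)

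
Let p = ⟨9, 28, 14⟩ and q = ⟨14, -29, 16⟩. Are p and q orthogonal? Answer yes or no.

p · q = 9·14 + 28·(-29) + 14·16 = 126 - 812 + 224 = -462
Nonzero, so the vectors are not orthogonal.

no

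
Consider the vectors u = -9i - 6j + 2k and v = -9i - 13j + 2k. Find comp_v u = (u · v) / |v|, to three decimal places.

u · v = (-9)·(-9) + (-6)·(-13) + 2·2 = 81 + 78 + 4 = 163
|v| = √(81 + 169 + 4) = √254 ≈ 15.9374
comp_v u = 163 / √254 ≈ 10.228

10.228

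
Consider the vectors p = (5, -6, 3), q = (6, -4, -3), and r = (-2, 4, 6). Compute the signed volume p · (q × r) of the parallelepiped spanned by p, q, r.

q × r:
i: (-4)·6 - (-3)·4 = -24 - (-12) = -12
j: (-3)·(-2) - 6·6 = 6 - 36 = -30
k: 6·4 - (-4)·(-2) = 24 - 8 = 16
q × r = (-12, -30, 16)
p · (q × r) = 5·(-12) + (-6)·(-30) + 3·16 = -60 + 180 + 48 = 168

168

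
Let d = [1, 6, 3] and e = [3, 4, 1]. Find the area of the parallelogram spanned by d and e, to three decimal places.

17.205

i: 6·1 - 3·4 = 6 - 12 = -6
j: 3·3 - 1·1 = 9 - 1 = 8
k: 1·4 - 6·3 = 4 - 18 = -14
d × e = (-6, 8, -14)
|d × e| = √((-6)² + 8² + (-14)²) = √296 ≈ 17.2047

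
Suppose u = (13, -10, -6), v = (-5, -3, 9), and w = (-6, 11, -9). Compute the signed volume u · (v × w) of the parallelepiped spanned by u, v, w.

v × w:
i: (-3)·(-9) - 9·11 = 27 - 99 = -72
j: 9·(-6) - (-5)·(-9) = -54 - 45 = -99
k: (-5)·11 - (-3)·(-6) = -55 - 18 = -73
v × w = (-72, -99, -73)
u · (v × w) = 13·(-72) + (-10)·(-99) + (-6)·(-73) = -936 + 990 + 438 = 492

492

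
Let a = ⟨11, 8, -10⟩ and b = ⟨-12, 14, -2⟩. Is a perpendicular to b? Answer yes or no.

yes

a · b = 11·(-12) + 8·14 + (-10)·(-2) = -132 + 112 + 20 = 0
Zero, so the vectors are orthogonal.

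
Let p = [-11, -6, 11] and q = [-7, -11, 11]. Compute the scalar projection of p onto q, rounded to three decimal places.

p · q = (-11)·(-7) + (-6)·(-11) + 11·11 = 77 + 66 + 121 = 264
|q| = √(49 + 121 + 121) = √291 ≈ 17.0587
comp_q p = 264 / √291 ≈ 15.476

15.476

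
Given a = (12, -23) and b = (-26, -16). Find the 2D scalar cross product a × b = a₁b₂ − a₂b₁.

12·(-16) - (-23)·(-26) = -192 - 598 = -790

-790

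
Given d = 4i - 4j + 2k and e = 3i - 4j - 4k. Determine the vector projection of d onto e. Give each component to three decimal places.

(1.463, -1.951, -1.951)

d · e = 4·3 + (-4)·(-4) + 2·(-4) = 12 + 16 - 8 = 20
|e|² = 9 + 16 + 16 = 41
proj_e d = (20/41) · (3, -4, -4) ≈ (1.463, -1.951, -1.951)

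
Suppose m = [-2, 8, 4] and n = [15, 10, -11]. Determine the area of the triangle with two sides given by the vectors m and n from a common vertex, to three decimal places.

i: 8·(-11) - 4·10 = -88 - 40 = -128
j: 4·15 - (-2)·(-11) = 60 - 22 = 38
k: (-2)·10 - 8·15 = -20 - 120 = -140
m × n = (-128, 38, -140)
|m × n| = √((-128)² + 38² + (-140)²) = √37428 ≈ 193.4632
area = ½ · 193.4632 ≈ 96.732

96.732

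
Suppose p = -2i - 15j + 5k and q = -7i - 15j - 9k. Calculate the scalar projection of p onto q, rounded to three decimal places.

p · q = (-2)·(-7) + (-15)·(-15) + 5·(-9) = 14 + 225 - 45 = 194
|q| = √(49 + 225 + 81) = √355 ≈ 18.8414
comp_q p = 194 / √355 ≈ 10.296

10.296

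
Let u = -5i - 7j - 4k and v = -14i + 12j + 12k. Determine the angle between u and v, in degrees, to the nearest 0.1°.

107.3

u · v = (-5)·(-14) + (-7)·12 + (-4)·12 = 70 - 84 - 48 = -62
|u|² = 25 + 49 + 16 = 90,  |u| = √90 ≈ 9.486833
|v|² = 196 + 144 + 144 = 484,  |v| = √484 ≈ 22.000000
cos θ = -62 / (9.486833 · 22.000000) ≈ -0.29706
θ = arccos(-0.29706) ≈ 107.3°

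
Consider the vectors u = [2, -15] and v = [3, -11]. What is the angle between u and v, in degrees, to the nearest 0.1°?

u · v = 2·3 + (-15)·(-11) = 6 + 165 = 171
|u|² = 4 + 225 = 229,  |u| = √229 ≈ 15.132746
|v|² = 9 + 121 = 130,  |v| = √130 ≈ 11.401754
cos θ = 171 / (15.132746 · 11.401754) ≈ 0.99108
θ = arccos(0.99108) ≈ 7.7°

7.7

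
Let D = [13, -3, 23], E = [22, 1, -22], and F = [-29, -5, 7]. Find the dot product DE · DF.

334

DE = E − D = (9, 4, -45)
DF = F − D = (-42, -2, -16)
DE · DF = 9·(-42) + 4·(-2) + (-45)·(-16) = -378 - 8 + 720 = 334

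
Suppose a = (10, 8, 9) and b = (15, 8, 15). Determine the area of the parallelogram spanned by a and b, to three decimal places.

i: 8·15 - 9·8 = 120 - 72 = 48
j: 9·15 - 10·15 = 135 - 150 = -15
k: 10·8 - 8·15 = 80 - 120 = -40
a × b = (48, -15, -40)
|a × b| = √(48² + (-15)² + (-40)²) = √4129 ≈ 64.2573

64.257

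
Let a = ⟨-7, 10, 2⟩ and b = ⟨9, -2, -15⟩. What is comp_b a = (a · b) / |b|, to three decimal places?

-6.418

a · b = (-7)·9 + 10·(-2) + 2·(-15) = -63 - 20 - 30 = -113
|b| = √(81 + 4 + 225) = √310 ≈ 17.6068
comp_b a = -113 / √310 ≈ -6.418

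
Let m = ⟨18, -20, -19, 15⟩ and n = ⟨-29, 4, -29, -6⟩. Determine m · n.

m · n = 18·(-29) + (-20)·4 + (-19)·(-29) + 15·(-6) = -522 - 80 + 551 - 90 = -141

-141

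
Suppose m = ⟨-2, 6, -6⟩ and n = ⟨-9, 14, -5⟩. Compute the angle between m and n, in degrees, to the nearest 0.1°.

m · n = (-2)·(-9) + 6·14 + (-6)·(-5) = 18 + 84 + 30 = 132
|m|² = 4 + 36 + 36 = 76,  |m| = √76 ≈ 8.717798
|n|² = 81 + 196 + 25 = 302,  |n| = √302 ≈ 17.378147
cos θ = 132 / (8.717798 · 17.378147) ≈ 0.87129
θ = arccos(0.87129) ≈ 29.4°

29.4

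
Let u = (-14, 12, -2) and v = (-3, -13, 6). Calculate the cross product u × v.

(46, 90, 218)

i: 12·6 - (-2)·(-13) = 72 - 26 = 46
j: (-2)·(-3) - (-14)·6 = 6 - (-84) = 90
k: (-14)·(-13) - 12·(-3) = 182 - (-36) = 218
u × v = (46, 90, 218)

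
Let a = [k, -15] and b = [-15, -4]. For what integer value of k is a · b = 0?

a · b = k·(-15) + (-15)·(-4) = 60 - 15k
Set equal to 0: -15k = -60, so k = 4.

4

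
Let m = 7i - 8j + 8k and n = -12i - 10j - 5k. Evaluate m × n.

(120, -61, -166)

i: (-8)·(-5) - 8·(-10) = 40 - (-80) = 120
j: 8·(-12) - 7·(-5) = -96 - (-35) = -61
k: 7·(-10) - (-8)·(-12) = -70 - 96 = -166
m × n = (120, -61, -166)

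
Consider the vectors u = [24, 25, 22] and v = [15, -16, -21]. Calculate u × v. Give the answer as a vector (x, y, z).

(-173, 834, -759)

i: 25·(-21) - 22·(-16) = -525 - (-352) = -173
j: 22·15 - 24·(-21) = 330 - (-504) = 834
k: 24·(-16) - 25·15 = -384 - 375 = -759
u × v = (-173, 834, -759)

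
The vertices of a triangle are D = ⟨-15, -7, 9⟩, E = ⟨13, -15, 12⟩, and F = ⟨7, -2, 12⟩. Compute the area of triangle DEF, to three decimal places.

159.453

DE = (28, -8, 3),  DF = (22, 5, 3)
i: (-8)·3 - 3·5 = -24 - 15 = -39
j: 3·22 - 28·3 = 66 - 84 = -18
k: 28·5 - (-8)·22 = 140 - (-176) = 316
DE × DF = (-39, -18, 316)
|DE × DF| = √101701 ≈ 318.9059
area = ½ · 318.9059 ≈ 159.453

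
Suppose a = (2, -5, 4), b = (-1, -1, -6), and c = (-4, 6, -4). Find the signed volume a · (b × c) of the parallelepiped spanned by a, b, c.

-60

b × c:
i: (-1)·(-4) - (-6)·6 = 4 - (-36) = 40
j: (-6)·(-4) - (-1)·(-4) = 24 - 4 = 20
k: (-1)·6 - (-1)·(-4) = -6 - 4 = -10
b × c = (40, 20, -10)
a · (b × c) = 2·40 + (-5)·20 + 4·(-10) = 80 - 100 - 40 = -60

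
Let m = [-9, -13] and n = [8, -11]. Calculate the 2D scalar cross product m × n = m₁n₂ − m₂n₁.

203

(-9)·(-11) - (-13)·8 = 99 - (-104) = 203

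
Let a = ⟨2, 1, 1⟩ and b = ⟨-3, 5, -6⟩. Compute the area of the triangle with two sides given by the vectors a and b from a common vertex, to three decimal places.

i: 1·(-6) - 1·5 = -6 - 5 = -11
j: 1·(-3) - 2·(-6) = -3 - (-12) = 9
k: 2·5 - 1·(-3) = 10 - (-3) = 13
a × b = (-11, 9, 13)
|a × b| = √((-11)² + 9² + 13²) = √371 ≈ 19.2614
area = ½ · 19.2614 ≈ 9.631

9.631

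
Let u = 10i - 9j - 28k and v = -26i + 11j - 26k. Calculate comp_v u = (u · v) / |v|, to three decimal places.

u · v = 10·(-26) + (-9)·11 + (-28)·(-26) = -260 - 99 + 728 = 369
|v| = √(676 + 121 + 676) = √1473 ≈ 38.3797
comp_v u = 369 / √1473 ≈ 9.614

9.614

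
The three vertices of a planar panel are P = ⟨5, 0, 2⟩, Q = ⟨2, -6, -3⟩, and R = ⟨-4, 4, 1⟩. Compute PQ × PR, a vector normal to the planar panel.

(26, 42, -66)

PQ = (-3, -6, -5)
PR = (-9, 4, -1)
i: (-6)·(-1) - (-5)·4 = 6 - (-20) = 26
j: (-5)·(-9) - (-3)·(-1) = 45 - 3 = 42
k: (-3)·4 - (-6)·(-9) = -12 - 54 = -66
PQ × PR = (26, 42, -66)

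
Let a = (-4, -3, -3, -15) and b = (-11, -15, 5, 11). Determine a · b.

a · b = (-4)·(-11) + (-3)·(-15) + (-3)·5 + (-15)·11 = 44 + 45 - 15 - 165 = -91

-91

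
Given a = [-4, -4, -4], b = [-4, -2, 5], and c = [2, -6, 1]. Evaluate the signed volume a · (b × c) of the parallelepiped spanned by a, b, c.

b × c:
i: (-2)·1 - 5·(-6) = -2 - (-30) = 28
j: 5·2 - (-4)·1 = 10 - (-4) = 14
k: (-4)·(-6) - (-2)·2 = 24 - (-4) = 28
b × c = (28, 14, 28)
a · (b × c) = (-4)·28 + (-4)·14 + (-4)·28 = -112 - 56 - 112 = -280

-280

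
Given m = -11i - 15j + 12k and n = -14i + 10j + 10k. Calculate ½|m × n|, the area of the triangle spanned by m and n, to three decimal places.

211.343

i: (-15)·10 - 12·10 = -150 - 120 = -270
j: 12·(-14) - (-11)·10 = -168 - (-110) = -58
k: (-11)·10 - (-15)·(-14) = -110 - 210 = -320
m × n = (-270, -58, -320)
|m × n| = √((-270)² + (-58)² + (-320)²) = √178664 ≈ 422.6866
area = ½ · 422.6866 ≈ 211.343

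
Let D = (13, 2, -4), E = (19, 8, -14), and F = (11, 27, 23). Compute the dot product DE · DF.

DE = E − D = (6, 6, -10)
DF = F − D = (-2, 25, 27)
DE · DF = 6·(-2) + 6·25 + (-10)·27 = -12 + 150 - 270 = -132

-132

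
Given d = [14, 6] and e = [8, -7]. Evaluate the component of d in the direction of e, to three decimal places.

d · e = 14·8 + 6·(-7) = 112 - 42 = 70
|e| = √(64 + 49) = √113 ≈ 10.6301
comp_e d = 70 / √113 ≈ 6.585

6.585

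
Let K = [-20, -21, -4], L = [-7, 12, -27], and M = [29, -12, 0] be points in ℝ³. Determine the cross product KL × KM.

KL = (13, 33, -23)
KM = (49, 9, 4)
i: 33·4 - (-23)·9 = 132 - (-207) = 339
j: (-23)·49 - 13·4 = -1127 - 52 = -1179
k: 13·9 - 33·49 = 117 - 1617 = -1500
KL × KM = (339, -1179, -1500)

(339, -1179, -1500)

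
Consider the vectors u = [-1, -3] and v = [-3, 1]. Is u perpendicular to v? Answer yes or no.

yes

u · v = (-1)·(-3) + (-3)·1 = 3 - 3 = 0
Zero, so the vectors are orthogonal.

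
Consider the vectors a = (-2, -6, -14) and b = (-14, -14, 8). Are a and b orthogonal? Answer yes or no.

yes

a · b = (-2)·(-14) + (-6)·(-14) + (-14)·8 = 28 + 84 - 112 = 0
Zero, so the vectors are orthogonal.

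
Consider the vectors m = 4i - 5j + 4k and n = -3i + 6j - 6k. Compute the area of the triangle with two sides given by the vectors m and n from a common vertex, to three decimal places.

i: (-5)·(-6) - 4·6 = 30 - 24 = 6
j: 4·(-3) - 4·(-6) = -12 - (-24) = 12
k: 4·6 - (-5)·(-3) = 24 - 15 = 9
m × n = (6, 12, 9)
|m × n| = √(6² + 12² + 9²) = √261 ≈ 16.1555
area = ½ · 16.1555 ≈ 8.078

8.078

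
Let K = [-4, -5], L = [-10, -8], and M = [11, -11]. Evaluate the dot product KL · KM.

KL = L − K = (-6, -3)
KM = M − K = (15, -6)
KL · KM = (-6)·15 + (-3)·(-6) = -90 + 18 = -72

-72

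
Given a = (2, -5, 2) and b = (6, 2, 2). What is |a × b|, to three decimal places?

37.630

i: (-5)·2 - 2·2 = -10 - 4 = -14
j: 2·6 - 2·2 = 12 - 4 = 8
k: 2·2 - (-5)·6 = 4 - (-30) = 34
a × b = (-14, 8, 34)
|a × b| = √((-14)² + 8² + 34²) = √1416 ≈ 37.6298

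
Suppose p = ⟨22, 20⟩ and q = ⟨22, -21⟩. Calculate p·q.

64

p · q = 22·22 + 20·(-21) = 484 - 420 = 64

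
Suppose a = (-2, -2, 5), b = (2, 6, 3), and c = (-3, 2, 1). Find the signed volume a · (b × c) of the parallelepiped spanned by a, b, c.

132

b × c:
i: 6·1 - 3·2 = 6 - 6 = 0
j: 3·(-3) - 2·1 = -9 - 2 = -11
k: 2·2 - 6·(-3) = 4 - (-18) = 22
b × c = (0, -11, 22)
a · (b × c) = (-2)·0 + (-2)·(-11) + 5·22 = 0 + 22 + 110 = 132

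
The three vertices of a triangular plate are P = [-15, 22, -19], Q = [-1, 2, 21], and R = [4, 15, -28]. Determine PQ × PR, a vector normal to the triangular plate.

(460, 886, 282)

PQ = (14, -20, 40)
PR = (19, -7, -9)
i: (-20)·(-9) - 40·(-7) = 180 - (-280) = 460
j: 40·19 - 14·(-9) = 760 - (-126) = 886
k: 14·(-7) - (-20)·19 = -98 - (-380) = 282
PQ × PR = (460, 886, 282)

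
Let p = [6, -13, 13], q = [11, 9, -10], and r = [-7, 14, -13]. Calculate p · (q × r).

190

q × r:
i: 9·(-13) - (-10)·14 = -117 - (-140) = 23
j: (-10)·(-7) - 11·(-13) = 70 - (-143) = 213
k: 11·14 - 9·(-7) = 154 - (-63) = 217
q × r = (23, 213, 217)
p · (q × r) = 6·23 + (-13)·213 + 13·217 = 138 - 2769 + 2821 = 190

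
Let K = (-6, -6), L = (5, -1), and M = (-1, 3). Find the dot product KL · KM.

100

KL = L − K = (11, 5)
KM = M − K = (5, 9)
KL · KM = 11·5 + 5·9 = 55 + 45 = 100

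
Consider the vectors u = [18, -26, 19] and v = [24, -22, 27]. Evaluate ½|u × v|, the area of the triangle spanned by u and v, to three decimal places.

i: (-26)·27 - 19·(-22) = -702 - (-418) = -284
j: 19·24 - 18·27 = 456 - 486 = -30
k: 18·(-22) - (-26)·24 = -396 - (-624) = 228
u × v = (-284, -30, 228)
|u × v| = √((-284)² + (-30)² + 228²) = √133540 ≈ 365.4313
area = ½ · 365.4313 ≈ 182.716

182.716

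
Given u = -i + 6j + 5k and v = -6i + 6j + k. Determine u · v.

47

u · v = (-1)·(-6) + 6·6 + 5·1 = 6 + 36 + 5 = 47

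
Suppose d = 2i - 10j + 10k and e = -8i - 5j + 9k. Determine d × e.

i: (-10)·9 - 10·(-5) = -90 - (-50) = -40
j: 10·(-8) - 2·9 = -80 - 18 = -98
k: 2·(-5) - (-10)·(-8) = -10 - 80 = -90
d × e = (-40, -98, -90)

(-40, -98, -90)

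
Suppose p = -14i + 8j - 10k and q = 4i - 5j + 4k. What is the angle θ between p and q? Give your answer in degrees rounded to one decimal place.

161.7

p · q = (-14)·4 + 8·(-5) + (-10)·4 = -56 - 40 - 40 = -136
|p|² = 196 + 64 + 100 = 360,  |p| = √360 ≈ 18.973666
|q|² = 16 + 25 + 16 = 57,  |q| = √57 ≈ 7.549834
cos θ = -136 / (18.973666 · 7.549834) ≈ -0.94940
θ = arccos(-0.94940) ≈ 161.7°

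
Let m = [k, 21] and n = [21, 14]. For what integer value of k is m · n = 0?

-14

m · n = k·21 + 21·14 = 294 + 21k
Set equal to 0: 21k = -294, so k = -14.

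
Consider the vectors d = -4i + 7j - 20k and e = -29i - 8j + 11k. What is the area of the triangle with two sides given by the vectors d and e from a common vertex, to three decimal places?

i: 7·11 - (-20)·(-8) = 77 - 160 = -83
j: (-20)·(-29) - (-4)·11 = 580 - (-44) = 624
k: (-4)·(-8) - 7·(-29) = 32 - (-203) = 235
d × e = (-83, 624, 235)
|d × e| = √((-83)² + 624² + 235²) = √451490 ≈ 671.9301
area = ½ · 671.9301 ≈ 335.965

335.965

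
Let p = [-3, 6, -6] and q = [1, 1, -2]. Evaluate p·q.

p · q = (-3)·1 + 6·1 + (-6)·(-2) = -3 + 6 + 12 = 15

15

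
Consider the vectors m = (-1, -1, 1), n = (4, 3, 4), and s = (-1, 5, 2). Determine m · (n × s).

49

n × s:
i: 3·2 - 4·5 = 6 - 20 = -14
j: 4·(-1) - 4·2 = -4 - 8 = -12
k: 4·5 - 3·(-1) = 20 - (-3) = 23
n × s = (-14, -12, 23)
m · (n × s) = (-1)·(-14) + (-1)·(-12) + 1·23 = 14 + 12 + 23 = 49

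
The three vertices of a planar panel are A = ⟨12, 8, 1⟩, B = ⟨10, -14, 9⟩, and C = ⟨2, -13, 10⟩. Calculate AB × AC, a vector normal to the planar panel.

AB = (-2, -22, 8)
AC = (-10, -21, 9)
i: (-22)·9 - 8·(-21) = -198 - (-168) = -30
j: 8·(-10) - (-2)·9 = -80 - (-18) = -62
k: (-2)·(-21) - (-22)·(-10) = 42 - 220 = -178
AB × AC = (-30, -62, -178)

(-30, -62, -178)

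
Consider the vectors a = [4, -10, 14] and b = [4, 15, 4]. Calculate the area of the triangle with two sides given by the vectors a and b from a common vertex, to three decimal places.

136.107

i: (-10)·4 - 14·15 = -40 - 210 = -250
j: 14·4 - 4·4 = 56 - 16 = 40
k: 4·15 - (-10)·4 = 60 - (-40) = 100
a × b = (-250, 40, 100)
|a × b| = √((-250)² + 40² + 100²) = √74100 ≈ 272.2132
area = ½ · 272.2132 ≈ 136.107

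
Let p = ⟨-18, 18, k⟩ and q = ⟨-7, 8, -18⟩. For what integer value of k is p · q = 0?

p · q = (-18)·(-7) + 18·8 + k·(-18) = 270 - 18k
Set equal to 0: -18k = -270, so k = 15.

15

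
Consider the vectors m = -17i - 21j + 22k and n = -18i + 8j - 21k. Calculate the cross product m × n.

(265, -753, -514)

i: (-21)·(-21) - 22·8 = 441 - 176 = 265
j: 22·(-18) - (-17)·(-21) = -396 - 357 = -753
k: (-17)·8 - (-21)·(-18) = -136 - 378 = -514
m × n = (265, -753, -514)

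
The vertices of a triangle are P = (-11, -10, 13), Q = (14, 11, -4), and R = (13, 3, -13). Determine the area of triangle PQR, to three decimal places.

PQ = (25, 21, -17),  PR = (24, 13, -26)
i: 21·(-26) - (-17)·13 = -546 - (-221) = -325
j: (-17)·24 - 25·(-26) = -408 - (-650) = 242
k: 25·13 - 21·24 = 325 - 504 = -179
PQ × PR = (-325, 242, -179)
|PQ × PR| = √196230 ≈ 442.9786
area = ½ · 442.9786 ≈ 221.489

221.489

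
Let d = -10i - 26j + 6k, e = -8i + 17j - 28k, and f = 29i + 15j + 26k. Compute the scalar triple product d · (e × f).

3406

e × f:
i: 17·26 - (-28)·15 = 442 - (-420) = 862
j: (-28)·29 - (-8)·26 = -812 - (-208) = -604
k: (-8)·15 - 17·29 = -120 - 493 = -613
e × f = (862, -604, -613)
d · (e × f) = (-10)·862 + (-26)·(-604) + 6·(-613) = -8620 + 15704 - 3678 = 3406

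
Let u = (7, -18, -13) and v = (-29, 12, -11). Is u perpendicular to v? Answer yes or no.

u · v = 7·(-29) + (-18)·12 + (-13)·(-11) = -203 - 216 + 143 = -276
Nonzero, so the vectors are not orthogonal.

no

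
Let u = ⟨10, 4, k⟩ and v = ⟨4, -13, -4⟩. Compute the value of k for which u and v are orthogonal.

u · v = 10·4 + 4·(-13) + k·(-4) = -12 - 4k
Set equal to 0: -4k = 12, so k = -3.

-3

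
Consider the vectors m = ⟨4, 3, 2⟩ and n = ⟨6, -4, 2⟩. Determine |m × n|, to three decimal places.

36.986

i: 3·2 - 2·(-4) = 6 - (-8) = 14
j: 2·6 - 4·2 = 12 - 8 = 4
k: 4·(-4) - 3·6 = -16 - 18 = -34
m × n = (14, 4, -34)
|m × n| = √(14² + 4² + (-34)²) = √1368 ≈ 36.9865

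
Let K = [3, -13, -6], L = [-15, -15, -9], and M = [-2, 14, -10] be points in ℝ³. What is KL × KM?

(89, -57, -496)

KL = (-18, -2, -3)
KM = (-5, 27, -4)
i: (-2)·(-4) - (-3)·27 = 8 - (-81) = 89
j: (-3)·(-5) - (-18)·(-4) = 15 - 72 = -57
k: (-18)·27 - (-2)·(-5) = -486 - 10 = -496
KL × KM = (89, -57, -496)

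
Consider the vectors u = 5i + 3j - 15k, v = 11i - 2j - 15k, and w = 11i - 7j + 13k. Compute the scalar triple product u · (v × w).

-754

v × w:
i: (-2)·13 - (-15)·(-7) = -26 - 105 = -131
j: (-15)·11 - 11·13 = -165 - 143 = -308
k: 11·(-7) - (-2)·11 = -77 - (-22) = -55
v × w = (-131, -308, -55)
u · (v × w) = 5·(-131) + 3·(-308) + (-15)·(-55) = -655 - 924 + 825 = -754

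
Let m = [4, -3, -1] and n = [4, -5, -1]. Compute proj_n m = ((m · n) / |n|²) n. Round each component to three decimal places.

m · n = 4·4 + (-3)·(-5) + (-1)·(-1) = 16 + 15 + 1 = 32
|n|² = 16 + 25 + 1 = 42
proj_n m = (32/42) · (4, -5, -1) ≈ (3.048, -3.810, -0.762)

(3.048, -3.810, -0.762)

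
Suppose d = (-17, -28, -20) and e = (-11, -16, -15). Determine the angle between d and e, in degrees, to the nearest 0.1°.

d · e = (-17)·(-11) + (-28)·(-16) + (-20)·(-15) = 187 + 448 + 300 = 935
|d|² = 289 + 784 + 400 = 1473,  |d| = √1473 ≈ 38.379682
|e|² = 121 + 256 + 225 = 602,  |e| = √602 ≈ 24.535688
cos θ = 935 / (38.379682 · 24.535688) ≈ 0.99291
θ = arccos(0.99291) ≈ 6.8°

6.8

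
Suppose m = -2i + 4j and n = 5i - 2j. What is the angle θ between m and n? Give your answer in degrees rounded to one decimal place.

138.4

m · n = (-2)·5 + 4·(-2) = -10 - 8 = -18
|m|² = 4 + 16 = 20,  |m| = √20 ≈ 4.472136
|n|² = 25 + 4 = 29,  |n| = √29 ≈ 5.385165
cos θ = -18 / (4.472136 · 5.385165) ≈ -0.74741
θ = arccos(-0.74741) ≈ 138.4°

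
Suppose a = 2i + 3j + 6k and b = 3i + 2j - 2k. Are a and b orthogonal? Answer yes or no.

yes

a · b = 2·3 + 3·2 + 6·(-2) = 6 + 6 - 12 = 0
Zero, so the vectors are orthogonal.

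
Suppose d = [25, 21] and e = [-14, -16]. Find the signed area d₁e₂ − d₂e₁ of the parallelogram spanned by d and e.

-106

25·(-16) - 21·(-14) = -400 - (-294) = -106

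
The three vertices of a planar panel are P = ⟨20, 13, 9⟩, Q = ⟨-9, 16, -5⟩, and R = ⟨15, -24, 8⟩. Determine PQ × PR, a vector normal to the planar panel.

(-521, 41, 1088)

PQ = (-29, 3, -14)
PR = (-5, -37, -1)
i: 3·(-1) - (-14)·(-37) = -3 - 518 = -521
j: (-14)·(-5) - (-29)·(-1) = 70 - 29 = 41
k: (-29)·(-37) - 3·(-5) = 1073 - (-15) = 1088
PQ × PR = (-521, 41, 1088)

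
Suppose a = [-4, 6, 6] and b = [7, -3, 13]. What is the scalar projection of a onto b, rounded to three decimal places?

a · b = (-4)·7 + 6·(-3) + 6·13 = -28 - 18 + 78 = 32
|b| = √(49 + 9 + 169) = √227 ≈ 15.0665
comp_b a = 32 / √227 ≈ 2.124

2.124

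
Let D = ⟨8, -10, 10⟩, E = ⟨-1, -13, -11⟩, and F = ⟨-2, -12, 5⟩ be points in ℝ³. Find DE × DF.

DE = (-9, -3, -21)
DF = (-10, -2, -5)
i: (-3)·(-5) - (-21)·(-2) = 15 - 42 = -27
j: (-21)·(-10) - (-9)·(-5) = 210 - 45 = 165
k: (-9)·(-2) - (-3)·(-10) = 18 - 30 = -12
DE × DF = (-27, 165, -12)

(-27, 165, -12)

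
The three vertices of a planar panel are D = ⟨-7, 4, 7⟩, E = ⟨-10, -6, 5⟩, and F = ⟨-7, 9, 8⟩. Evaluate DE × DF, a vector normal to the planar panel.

(0, 3, -15)

DE = (-3, -10, -2)
DF = (0, 5, 1)
i: (-10)·1 - (-2)·5 = -10 - (-10) = 0
j: (-2)·0 - (-3)·1 = 0 - (-3) = 3
k: (-3)·5 - (-10)·0 = -15 - 0 = -15
DE × DF = (0, 3, -15)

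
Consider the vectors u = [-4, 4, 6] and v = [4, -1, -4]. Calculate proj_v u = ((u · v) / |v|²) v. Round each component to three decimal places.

(-5.333, 1.333, 5.333)

u · v = (-4)·4 + 4·(-1) + 6·(-4) = -16 - 4 - 24 = -44
|v|² = 16 + 1 + 16 = 33
proj_v u = (-44/33) · (4, -1, -4) ≈ (-5.333, 1.333, 5.333)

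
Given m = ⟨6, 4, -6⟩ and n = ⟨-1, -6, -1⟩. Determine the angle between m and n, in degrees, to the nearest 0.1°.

m · n = 6·(-1) + 4·(-6) + (-6)·(-1) = -6 - 24 + 6 = -24
|m|² = 36 + 16 + 36 = 88,  |m| = √88 ≈ 9.380832
|n|² = 1 + 36 + 1 = 38,  |n| = √38 ≈ 6.164414
cos θ = -24 / (9.380832 · 6.164414) ≈ -0.41503
θ = arccos(-0.41503) ≈ 114.5°

114.5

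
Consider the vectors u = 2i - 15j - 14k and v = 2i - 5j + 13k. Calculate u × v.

(-265, -54, 20)

i: (-15)·13 - (-14)·(-5) = -195 - 70 = -265
j: (-14)·2 - 2·13 = -28 - 26 = -54
k: 2·(-5) - (-15)·2 = -10 - (-30) = 20
u × v = (-265, -54, 20)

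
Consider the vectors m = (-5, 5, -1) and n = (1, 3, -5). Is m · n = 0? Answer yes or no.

m · n = (-5)·1 + 5·3 + (-1)·(-5) = -5 + 15 + 5 = 15
Nonzero, so the vectors are not orthogonal.

no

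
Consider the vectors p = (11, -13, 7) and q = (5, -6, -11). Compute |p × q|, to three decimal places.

i: (-13)·(-11) - 7·(-6) = 143 - (-42) = 185
j: 7·5 - 11·(-11) = 35 - (-121) = 156
k: 11·(-6) - (-13)·5 = -66 - (-65) = -1
p × q = (185, 156, -1)
|p × q| = √(185² + 156² + (-1)²) = √58562 ≈ 241.9959

241.996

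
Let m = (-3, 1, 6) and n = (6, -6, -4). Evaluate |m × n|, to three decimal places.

41.761

i: 1·(-4) - 6·(-6) = -4 - (-36) = 32
j: 6·6 - (-3)·(-4) = 36 - 12 = 24
k: (-3)·(-6) - 1·6 = 18 - 6 = 12
m × n = (32, 24, 12)
|m × n| = √(32² + 24² + 12²) = √1744 ≈ 41.7612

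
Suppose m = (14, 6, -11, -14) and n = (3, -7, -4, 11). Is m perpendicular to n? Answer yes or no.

m · n = 14·3 + 6·(-7) + (-11)·(-4) + (-14)·11 = 42 - 42 + 44 - 154 = -110
Nonzero, so the vectors are not orthogonal.

no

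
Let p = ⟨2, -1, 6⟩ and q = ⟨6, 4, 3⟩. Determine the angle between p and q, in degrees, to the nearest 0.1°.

58.7

p · q = 2·6 + (-1)·4 + 6·3 = 12 - 4 + 18 = 26
|p|² = 4 + 1 + 36 = 41,  |p| = √41 ≈ 6.403124
|q|² = 36 + 16 + 9 = 61,  |q| = √61 ≈ 7.810250
cos θ = 26 / (6.403124 · 7.810250) ≈ 0.51990
θ = arccos(0.51990) ≈ 58.7°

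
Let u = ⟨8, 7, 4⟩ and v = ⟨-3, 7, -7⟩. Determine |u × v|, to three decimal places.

117.448

i: 7·(-7) - 4·7 = -49 - 28 = -77
j: 4·(-3) - 8·(-7) = -12 - (-56) = 44
k: 8·7 - 7·(-3) = 56 - (-21) = 77
u × v = (-77, 44, 77)
|u × v| = √((-77)² + 44² + 77²) = √13794 ≈ 117.4479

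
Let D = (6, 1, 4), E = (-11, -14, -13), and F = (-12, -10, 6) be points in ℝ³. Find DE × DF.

(-217, 340, -83)

DE = (-17, -15, -17)
DF = (-18, -11, 2)
i: (-15)·2 - (-17)·(-11) = -30 - 187 = -217
j: (-17)·(-18) - (-17)·2 = 306 - (-34) = 340
k: (-17)·(-11) - (-15)·(-18) = 187 - 270 = -83
DE × DF = (-217, 340, -83)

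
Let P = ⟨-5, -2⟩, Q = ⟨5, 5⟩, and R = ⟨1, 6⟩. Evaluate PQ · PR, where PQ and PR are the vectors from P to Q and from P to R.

PQ = Q − P = (10, 7)
PR = R − P = (6, 8)
PQ · PR = 10·6 + 7·8 = 60 + 56 = 116

116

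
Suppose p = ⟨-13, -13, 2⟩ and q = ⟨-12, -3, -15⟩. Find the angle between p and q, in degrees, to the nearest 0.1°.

62.7

p · q = (-13)·(-12) + (-13)·(-3) + 2·(-15) = 156 + 39 - 30 = 165
|p|² = 169 + 169 + 4 = 342,  |p| = √342 ≈ 18.493242
|q|² = 144 + 9 + 225 = 378,  |q| = √378 ≈ 19.442222
cos θ = 165 / (18.493242 · 19.442222) ≈ 0.45891
θ = arccos(0.45891) ≈ 62.7°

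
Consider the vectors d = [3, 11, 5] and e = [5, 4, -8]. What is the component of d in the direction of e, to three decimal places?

1.854

d · e = 3·5 + 11·4 + 5·(-8) = 15 + 44 - 40 = 19
|e| = √(25 + 16 + 64) = √105 ≈ 10.2470
comp_e d = 19 / √105 ≈ 1.854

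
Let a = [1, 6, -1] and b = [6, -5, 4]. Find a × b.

i: 6·4 - (-1)·(-5) = 24 - 5 = 19
j: (-1)·6 - 1·4 = -6 - 4 = -10
k: 1·(-5) - 6·6 = -5 - 36 = -41
a × b = (19, -10, -41)

(19, -10, -41)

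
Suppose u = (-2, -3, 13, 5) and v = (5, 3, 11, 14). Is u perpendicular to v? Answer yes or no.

no

u · v = (-2)·5 + (-3)·3 + 13·11 + 5·14 = -10 - 9 + 143 + 70 = 194
Nonzero, so the vectors are not orthogonal.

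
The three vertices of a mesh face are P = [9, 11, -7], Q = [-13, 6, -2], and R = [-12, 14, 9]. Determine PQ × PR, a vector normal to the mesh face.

(-95, 247, -171)

PQ = (-22, -5, 5)
PR = (-21, 3, 16)
i: (-5)·16 - 5·3 = -80 - 15 = -95
j: 5·(-21) - (-22)·16 = -105 - (-352) = 247
k: (-22)·3 - (-5)·(-21) = -66 - 105 = -171
PQ × PR = (-95, 247, -171)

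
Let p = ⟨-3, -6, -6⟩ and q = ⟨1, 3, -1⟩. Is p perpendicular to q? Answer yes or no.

p · q = (-3)·1 + (-6)·3 + (-6)·(-1) = -3 - 18 + 6 = -15
Nonzero, so the vectors are not orthogonal.

no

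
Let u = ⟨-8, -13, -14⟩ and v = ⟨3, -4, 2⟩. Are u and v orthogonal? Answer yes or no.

yes

u · v = (-8)·3 + (-13)·(-4) + (-14)·2 = -24 + 52 - 28 = 0
Zero, so the vectors are orthogonal.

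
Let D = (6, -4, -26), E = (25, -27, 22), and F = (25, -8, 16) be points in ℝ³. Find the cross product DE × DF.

DE = (19, -23, 48)
DF = (19, -4, 42)
i: (-23)·42 - 48·(-4) = -966 - (-192) = -774
j: 48·19 - 19·42 = 912 - 798 = 114
k: 19·(-4) - (-23)·19 = -76 - (-437) = 361
DE × DF = (-774, 114, 361)

(-774, 114, 361)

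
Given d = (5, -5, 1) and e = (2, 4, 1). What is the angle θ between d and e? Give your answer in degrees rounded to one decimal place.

106.0

d · e = 5·2 + (-5)·4 + 1·1 = 10 - 20 + 1 = -9
|d|² = 25 + 25 + 1 = 51,  |d| = √51 ≈ 7.141428
|e|² = 4 + 16 + 1 = 21,  |e| = √21 ≈ 4.582576
cos θ = -9 / (7.141428 · 4.582576) ≈ -0.27501
θ = arccos(-0.27501) ≈ 106.0°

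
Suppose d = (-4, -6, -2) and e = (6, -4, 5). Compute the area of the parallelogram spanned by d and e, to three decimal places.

i: (-6)·5 - (-2)·(-4) = -30 - 8 = -38
j: (-2)·6 - (-4)·5 = -12 - (-20) = 8
k: (-4)·(-4) - (-6)·6 = 16 - (-36) = 52
d × e = (-38, 8, 52)
|d × e| = √((-38)² + 8² + 52²) = √4212 ≈ 64.8999

64.900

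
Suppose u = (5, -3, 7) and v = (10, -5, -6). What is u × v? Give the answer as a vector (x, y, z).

(53, 100, 5)

i: (-3)·(-6) - 7·(-5) = 18 - (-35) = 53
j: 7·10 - 5·(-6) = 70 - (-30) = 100
k: 5·(-5) - (-3)·10 = -25 - (-30) = 5
u × v = (53, 100, 5)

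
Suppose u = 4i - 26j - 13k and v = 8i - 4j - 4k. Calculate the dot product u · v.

188

u · v = 4·8 + (-26)·(-4) + (-13)·(-4) = 32 + 104 + 52 = 188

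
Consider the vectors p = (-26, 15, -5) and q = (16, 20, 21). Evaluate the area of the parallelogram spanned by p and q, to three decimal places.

983.352

i: 15·21 - (-5)·20 = 315 - (-100) = 415
j: (-5)·16 - (-26)·21 = -80 - (-546) = 466
k: (-26)·20 - 15·16 = -520 - 240 = -760
p × q = (415, 466, -760)
|p × q| = √(415² + 466² + (-760)²) = √966981 ≈ 983.3519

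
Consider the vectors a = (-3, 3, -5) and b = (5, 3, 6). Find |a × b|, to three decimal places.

41.400

i: 3·6 - (-5)·3 = 18 - (-15) = 33
j: (-5)·5 - (-3)·6 = -25 - (-18) = -7
k: (-3)·3 - 3·5 = -9 - 15 = -24
a × b = (33, -7, -24)
|a × b| = √(33² + (-7)² + (-24)²) = √1714 ≈ 41.4005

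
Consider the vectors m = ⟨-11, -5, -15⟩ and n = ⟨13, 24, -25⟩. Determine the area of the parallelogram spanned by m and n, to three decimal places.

i: (-5)·(-25) - (-15)·24 = 125 - (-360) = 485
j: (-15)·13 - (-11)·(-25) = -195 - 275 = -470
k: (-11)·24 - (-5)·13 = -264 - (-65) = -199
m × n = (485, -470, -199)
|m × n| = √(485² + (-470)² + (-199)²) = √495726 ≈ 704.0781

704.078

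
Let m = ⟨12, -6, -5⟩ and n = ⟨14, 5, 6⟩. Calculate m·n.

108

m · n = 12·14 + (-6)·5 + (-5)·6 = 168 - 30 - 30 = 108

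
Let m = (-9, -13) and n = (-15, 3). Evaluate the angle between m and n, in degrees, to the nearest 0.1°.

m · n = (-9)·(-15) + (-13)·3 = 135 - 39 = 96
|m|² = 81 + 169 = 250,  |m| = √250 ≈ 15.811388
|n|² = 225 + 9 = 234,  |n| = √234 ≈ 15.297059
cos θ = 96 / (15.811388 · 15.297059) ≈ 0.39691
θ = arccos(0.39691) ≈ 66.6°

66.6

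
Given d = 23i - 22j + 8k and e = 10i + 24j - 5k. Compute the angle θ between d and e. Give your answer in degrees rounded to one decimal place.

d · e = 23·10 + (-22)·24 + 8·(-5) = 230 - 528 - 40 = -338
|d|² = 529 + 484 + 64 = 1077,  |d| = √1077 ≈ 32.817678
|e|² = 100 + 576 + 25 = 701,  |e| = √701 ≈ 26.476405
cos θ = -338 / (32.817678 · 26.476405) ≈ -0.38900
θ = arccos(-0.38900) ≈ 112.9°

112.9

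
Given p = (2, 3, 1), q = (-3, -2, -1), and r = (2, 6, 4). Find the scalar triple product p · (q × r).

12

q × r:
i: (-2)·4 - (-1)·6 = -8 - (-6) = -2
j: (-1)·2 - (-3)·4 = -2 - (-12) = 10
k: (-3)·6 - (-2)·2 = -18 - (-4) = -14
q × r = (-2, 10, -14)
p · (q × r) = 2·(-2) + 3·10 + 1·(-14) = -4 + 30 - 14 = 12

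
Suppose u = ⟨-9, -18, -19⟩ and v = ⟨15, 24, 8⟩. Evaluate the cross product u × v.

i: (-18)·8 - (-19)·24 = -144 - (-456) = 312
j: (-19)·15 - (-9)·8 = -285 - (-72) = -213
k: (-9)·24 - (-18)·15 = -216 - (-270) = 54
u × v = (312, -213, 54)

(312, -213, 54)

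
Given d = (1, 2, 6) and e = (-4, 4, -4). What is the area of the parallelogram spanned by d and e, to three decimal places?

39.598

i: 2·(-4) - 6·4 = -8 - 24 = -32
j: 6·(-4) - 1·(-4) = -24 - (-4) = -20
k: 1·4 - 2·(-4) = 4 - (-8) = 12
d × e = (-32, -20, 12)
|d × e| = √((-32)² + (-20)² + 12²) = √1568 ≈ 39.5980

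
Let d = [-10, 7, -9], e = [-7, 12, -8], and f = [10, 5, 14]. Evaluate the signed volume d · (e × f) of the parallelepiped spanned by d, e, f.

-559

e × f:
i: 12·14 - (-8)·5 = 168 - (-40) = 208
j: (-8)·10 - (-7)·14 = -80 - (-98) = 18
k: (-7)·5 - 12·10 = -35 - 120 = -155
e × f = (208, 18, -155)
d · (e × f) = (-10)·208 + 7·18 + (-9)·(-155) = -2080 + 126 + 1395 = -559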